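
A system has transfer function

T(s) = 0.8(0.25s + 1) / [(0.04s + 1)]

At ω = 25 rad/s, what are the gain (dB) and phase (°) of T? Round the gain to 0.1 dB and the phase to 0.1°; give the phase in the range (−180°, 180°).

11.1 dB, 35.9°

At ω = 25 rad/s:
zero (1 + j25·0.25) = 1 + j6.25 → |·| ≈ 6.3295, ∠ ≈ 80.91°
pole (1 + j25·0.04) = 1 + j1 → |·| ≈ 1.4142, ∠ ≈ 45.00°
|T| = 0.8 · 6.3295 / (1.4142) ≈ 3.5805
Gain = 20 log₁₀(3.5805) ≈ 11.08 dB
∠T = (80.91°) − (45.00°) = 35.91°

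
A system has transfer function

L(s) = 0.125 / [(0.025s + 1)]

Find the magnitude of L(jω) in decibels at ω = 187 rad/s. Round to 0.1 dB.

At ω = 187 rad/s:
pole (1 + j187·0.025) = 1 + j4.675 → |·| ≈ 4.7808, ∠ ≈ 77.93°
|L| = 0.125 · 1 / (4.7808) ≈ 0.026146
Gain = 20 log₁₀(0.026146) ≈ -31.65 dB

-31.7 dB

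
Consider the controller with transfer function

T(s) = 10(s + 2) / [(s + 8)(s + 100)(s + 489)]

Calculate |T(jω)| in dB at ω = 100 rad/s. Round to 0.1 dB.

-77.0 dB

At s = jω = j100:
zero (s+2): 2 + j100 → |·| = √(2²+100²) = √10004 ≈ 100.02, ∠ = arctan(100/2) ≈ 88.85°
pole (s+8): 8 + j100 → |·| = √(8²+100²) = √10064 ≈ 100.32, ∠ = arctan(100/8) ≈ 85.43°
pole (s+100): 100 + j100 → |·| = √(100²+100²) = √20000 ≈ 141.42, ∠ = arctan(100/100) ≈ 45.00°
pole (s+489): 489 + j100 → |·| = √(489²+100²) = √249121 ≈ 499.12, ∠ = arctan(100/489) ≈ 11.56°
|T| = 10 · 100.02 / 7.0811e+06 ≈ 0.00014125
Gain = 20 log₁₀(0.00014125) ≈ -77.00 dB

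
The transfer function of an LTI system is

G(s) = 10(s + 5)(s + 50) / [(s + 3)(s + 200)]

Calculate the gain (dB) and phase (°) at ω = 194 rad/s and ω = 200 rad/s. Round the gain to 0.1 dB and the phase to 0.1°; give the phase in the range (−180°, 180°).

At s = jω = j194:
zero (s+5): 5 + j194 → |·| = √(5²+194²) = √37661 ≈ 194.06, ∠ = arctan(194/5) ≈ 88.52°
zero (s+50): 50 + j194 → |·| = √(50²+194²) = √40136 ≈ 200.34, ∠ = arctan(194/50) ≈ 75.55°
pole (s+3): 3 + j194 → |·| = √(3²+194²) = √37645 ≈ 194.02, ∠ = arctan(194/3) ≈ 89.11°
pole (s+200): 200 + j194 → |·| = √(200²+194²) = √77636 ≈ 278.63, ∠ = arctan(194/200) ≈ 44.13°
|G| = 10 · 38878 / 54060 ≈ 7.1916
Gain = 20 log₁₀(7.1916) ≈ 17.14 dB
∠G = 164.07° − 133.24° = 30.83°

At s = jω = j200:
zero (s+5): 5 + j200 → |·| = √(5²+200²) = √40025 ≈ 200.06, ∠ = arctan(200/5) ≈ 88.57°
zero (s+50): 50 + j200 → |·| = √(50²+200²) = √42500 ≈ 206.16, ∠ = arctan(200/50) ≈ 75.96°
pole (s+3): 3 + j200 → |·| = √(3²+200²) = √40009 ≈ 200.02, ∠ = arctan(200/3) ≈ 89.14°
pole (s+200): 200 + j200 → |·| = √(200²+200²) = √80000 ≈ 282.84, ∠ = arctan(200/200) ≈ 45.00°
|G| = 10 · 41244 / 56574 ≈ 7.2903
Gain = 20 log₁₀(7.2903) ≈ 17.25 dB
∠G = 164.53° − 134.14° = 30.39°

ω = 194: 17.1 dB, 30.8°; ω = 200: 17.3 dB, 30.4°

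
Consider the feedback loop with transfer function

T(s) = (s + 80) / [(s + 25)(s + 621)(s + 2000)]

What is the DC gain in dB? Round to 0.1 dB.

T(0) = 1·80 / (25·621·2000) ≈ 2.5765e-06
20 log₁₀(2.5765e-06) ≈ -111.78 dB

-111.8 dB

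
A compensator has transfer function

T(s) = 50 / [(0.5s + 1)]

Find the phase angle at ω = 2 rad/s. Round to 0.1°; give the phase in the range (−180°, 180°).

At ω = 2 rad/s:
pole (1 + j2·0.5) = 1 + j1 → |·| ≈ 1.4142, ∠ ≈ 45.00°
∠T = (0°) − (45.00°) = -45.00°

-45.0°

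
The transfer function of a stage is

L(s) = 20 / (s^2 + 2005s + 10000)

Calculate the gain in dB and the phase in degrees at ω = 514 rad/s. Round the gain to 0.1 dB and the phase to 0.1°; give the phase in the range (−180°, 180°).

Substitute s = j514:
Numerator: 20 = 20 + j0
Denominator: (j514)^2 + 2005(j514) + 10000 = -254196 + j1030570
|N| = √(20² + 0²) ≈ 20, ∠N ≈ 0.00°
|D| = √(254196² + 1030570²) ≈ 1.0615e+06, ∠D ≈ 103.86°
|L| = 20 / 1.0615e+06 ≈ 1.8841e-05
Gain = 20 log₁₀(1.8841e-05) ≈ -94.50 dB
∠L = 0.00° − 103.86° = -103.86°

-94.5 dB, -103.9°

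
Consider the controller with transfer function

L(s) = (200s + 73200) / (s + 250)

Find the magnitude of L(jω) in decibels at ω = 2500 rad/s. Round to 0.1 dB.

Substitute s = j2500:
Numerator: 200(j2500) + 73200 = 73200 + j500000
Denominator: (j2500) + 250 = 250 + j2500
|N| = √(73200² + 500000²) ≈ 5.0533e+05, ∠N ≈ 81.67°
|D| = √(250² + 2500²) ≈ 2512.5, ∠D ≈ 84.29°
|L| = 5.0533e+05 / 2512.5 ≈ 201.13
Gain = 20 log₁₀(201.13) ≈ 46.07 dB

46.1 dB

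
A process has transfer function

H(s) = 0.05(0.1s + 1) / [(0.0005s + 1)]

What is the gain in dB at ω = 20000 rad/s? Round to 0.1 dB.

At ω = 20000 rad/s:
zero (1 + j20000·0.1) = 1 + j2000 → |·| ≈ 2000, ∠ ≈ 89.97°
pole (1 + j20000·0.0005) = 1 + j10 → |·| ≈ 10.05, ∠ ≈ 84.29°
|H| = 0.05 · 2000 / (10.05) ≈ 9.9502
Gain = 20 log₁₀(9.9502) ≈ 19.96 dB

20.0 dB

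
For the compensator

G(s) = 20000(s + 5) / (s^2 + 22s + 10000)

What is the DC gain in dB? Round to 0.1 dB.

G(0) = 20000·5 / 10000 = 10
20 log₁₀(10) ≈ 20.00 dB

20.0 dB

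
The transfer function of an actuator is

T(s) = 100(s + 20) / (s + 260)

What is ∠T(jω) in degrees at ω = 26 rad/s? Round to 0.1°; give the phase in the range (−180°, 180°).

At s = jω = j26:
zero (s+20): 20 + j26 → |·| = √(20²+26²) = √1076 ≈ 32.802, ∠ = arctan(26/20) ≈ 52.43°
pole (s+260): 260 + j26 → |·| = √(260²+26²) = √68276 ≈ 261.3, ∠ = arctan(26/260) ≈ 5.71°
∠T = 52.43° − 5.71° = 46.72°

46.7°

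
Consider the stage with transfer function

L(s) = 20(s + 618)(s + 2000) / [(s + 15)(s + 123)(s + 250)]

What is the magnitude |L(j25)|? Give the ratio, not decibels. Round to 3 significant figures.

At s = jω = j25:
zero (s+618): 618 + j25 → |·| = √(618²+25²) = √382549 ≈ 618.51, ∠ = arctan(25/618) ≈ 2.32°
zero (s+2000): 2000 + j25 → |·| = √(2000²+25²) = √4000625 ≈ 2000.2, ∠ = arctan(25/2000) ≈ 0.72°
pole (s+15): 15 + j25 → |·| = √(15²+25²) = √850 ≈ 29.155, ∠ = arctan(25/15) ≈ 59.04°
pole (s+123): 123 + j25 → |·| = √(123²+25²) = √15754 ≈ 125.51, ∠ = arctan(25/123) ≈ 11.49°
pole (s+250): 250 + j25 → |·| = √(250²+25²) = √63125 ≈ 251.25, ∠ = arctan(25/250) ≈ 5.71°
|L| = 20 · 1.2371e+06 / 9.1939e+05 ≈ 26.911

26.9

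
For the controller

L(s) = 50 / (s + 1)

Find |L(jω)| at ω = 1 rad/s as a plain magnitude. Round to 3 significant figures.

35.4

Substitute s = j1:
Numerator: 50 = 50 + j0
Denominator: (j1) + 1 = 1 + j1
|N| = √(50² + 0²) ≈ 50, ∠N ≈ 0.00°
|D| = √(1² + 1²) ≈ 1.4142, ∠D ≈ 45.00°
|L| = 50 / 1.4142 ≈ 35.356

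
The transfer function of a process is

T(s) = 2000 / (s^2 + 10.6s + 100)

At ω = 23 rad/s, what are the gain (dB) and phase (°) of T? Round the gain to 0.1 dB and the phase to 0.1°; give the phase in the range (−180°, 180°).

12.2 dB, -150.4°

At s = jω = j23:
quadratic: (j23)² + 10.6·j23 + 100 = -429 + j243.8 → |·| ≈ 493.44, ∠ ≈ 150.39°
|T| = 2000 / 493.44 ≈ 4.0532
Gain = 20 log₁₀(4.0532) ≈ 12.16 dB
∠T = 0.00° − 150.39° = -150.39°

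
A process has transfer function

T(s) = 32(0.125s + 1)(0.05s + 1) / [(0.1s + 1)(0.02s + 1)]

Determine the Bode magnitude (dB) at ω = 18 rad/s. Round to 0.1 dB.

33.7 dB

At ω = 18 rad/s:
zero (1 + j18·0.125) = 1 + j2.25 → |·| ≈ 2.4622, ∠ ≈ 66.04°
zero (1 + j18·0.05) = 1 + j0.9 → |·| ≈ 1.3454, ∠ ≈ 41.99°
pole (1 + j18·0.1) = 1 + j1.8 → |·| ≈ 2.0591, ∠ ≈ 60.95°
pole (1 + j18·0.02) = 1 + j0.36 → |·| ≈ 1.0628, ∠ ≈ 19.80°
|T| = 32 · 2.4622 · 1.3454 / (2.0591 · 1.0628) ≈ 48.439
Gain = 20 log₁₀(48.439) ≈ 33.70 dB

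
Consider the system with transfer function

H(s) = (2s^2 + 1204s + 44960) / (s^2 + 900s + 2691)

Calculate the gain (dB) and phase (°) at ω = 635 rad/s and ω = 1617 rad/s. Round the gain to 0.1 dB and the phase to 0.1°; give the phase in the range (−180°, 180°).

Substitute s = j635:
Numerator: 2(j635)^2 + 1204(j635) + 44960 = -761490 + j764540
Denominator: (j635)^2 + 900(j635) + 2691 = -400534 + j571500
|N| = √(761490² + 764540²) ≈ 1.0791e+06, ∠N ≈ 134.89°
|D| = √(400534² + 571500²) ≈ 6.9788e+05, ∠D ≈ 125.02°
|H| = 1.0791e+06 / 6.9788e+05 ≈ 1.5463
Gain = 20 log₁₀(1.5463) ≈ 3.79 dB
∠H = 134.89° − 125.02° = 9.87°

Substitute s = j1617:
Numerator: 2(j1617)^2 + 1204(j1617) + 44960 = -5184418 + j1946868
Denominator: (j1617)^2 + 900(j1617) + 2691 = -2611998 + j1455300
|N| = √(5184418² + 1946868²) ≈ 5.5379e+06, ∠N ≈ 159.42°
|D| = √(2611998² + 1455300²) ≈ 2.9901e+06, ∠D ≈ 150.88°
|H| = 5.5379e+06 / 2.9901e+06 ≈ 1.8521
Gain = 20 log₁₀(1.8521) ≈ 5.35 dB
∠H = 159.42° − 150.88° = 8.54°

ω = 635: 3.8 dB, 9.9°; ω = 1617: 5.4 dB, 8.5°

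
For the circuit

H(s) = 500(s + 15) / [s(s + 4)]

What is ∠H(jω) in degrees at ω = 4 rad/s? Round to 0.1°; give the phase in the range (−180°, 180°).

-120.1°

At s = jω = j4:
zero (s+15): 15 + j4 → |·| = √(15²+4²) = √241 ≈ 15.524, ∠ = arctan(4/15) ≈ 14.93°
pole (s+4): 4 + j4 → |·| = √(4²+4²) = √32 ≈ 5.6569, ∠ = arctan(4/4) ≈ 45.00°
pole at origin: |s| = 4, ∠ = 90.00° (in denominator)
∠H = 14.93° − 135.00° = -120.07°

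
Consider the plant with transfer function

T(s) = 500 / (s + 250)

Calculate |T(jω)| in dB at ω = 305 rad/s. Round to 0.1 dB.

At s = jω = j305:
pole (s+250): 250 + j305 → |·| = √(250²+305²) = √155525 ≈ 394.37, ∠ = arctan(305/250) ≈ 50.66°
|T| = 500 / 394.37 ≈ 1.2678
Gain = 20 log₁₀(1.2678) ≈ 2.06 dB

2.1 dB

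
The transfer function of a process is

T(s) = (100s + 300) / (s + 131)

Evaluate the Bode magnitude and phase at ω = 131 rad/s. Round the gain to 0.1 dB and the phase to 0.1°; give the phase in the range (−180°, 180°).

Substitute s = j131:
Numerator: 100(j131) + 300 = 300 + j13100
Denominator: (j131) + 131 = 131 + j131
|N| = √(300² + 13100²) ≈ 13103, ∠N ≈ 88.69°
|D| = √(131² + 131²) ≈ 185.26, ∠D ≈ 45.00°
|T| = 13103 / 185.26 ≈ 70.728
Gain = 20 log₁₀(70.728) ≈ 36.99 dB
∠T = 88.69° − 45.00° = 43.69°

37.0 dB, 43.7°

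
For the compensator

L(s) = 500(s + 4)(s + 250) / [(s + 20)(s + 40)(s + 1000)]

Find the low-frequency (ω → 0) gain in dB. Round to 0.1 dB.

L(0) = 500·4·250 / (20·40·1000) = 0.625
20 log₁₀(0.625) ≈ -4.08 dB

-4.1 dB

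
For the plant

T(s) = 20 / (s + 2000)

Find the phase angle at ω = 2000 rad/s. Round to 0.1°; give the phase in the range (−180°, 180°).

-45.0°

Substitute s = j2000:
Numerator: 20 = 20 + j0
Denominator: (j2000) + 2000 = 2000 + j2000
|N| = √(20² + 0²) ≈ 20, ∠N ≈ 0.00°
|D| = √(2000² + 2000²) ≈ 2828.4, ∠D ≈ 45.00°
∠T = 0.00° − 45.00° = -45.00°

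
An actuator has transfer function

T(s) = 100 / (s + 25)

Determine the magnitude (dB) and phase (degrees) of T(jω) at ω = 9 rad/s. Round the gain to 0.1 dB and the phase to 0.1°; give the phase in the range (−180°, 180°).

11.5 dB, -19.8°

Substitute s = j9:
Numerator: 100 = 100 + j0
Denominator: (j9) + 25 = 25 + j9
|N| = √(100² + 0²) ≈ 100, ∠N ≈ 0.00°
|D| = √(25² + 9²) ≈ 26.571, ∠D ≈ 19.80°
|T| = 100 / 26.571 ≈ 3.7635
Gain = 20 log₁₀(3.7635) ≈ 11.51 dB
∠T = 0.00° − 19.80° = -19.80°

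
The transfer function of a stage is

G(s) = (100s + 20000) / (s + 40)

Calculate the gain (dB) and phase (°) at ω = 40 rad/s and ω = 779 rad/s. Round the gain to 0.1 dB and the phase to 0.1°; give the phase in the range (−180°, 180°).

ω = 40: 51.1 dB, -33.7°; ω = 779: 40.3 dB, -11.5°

Substitute s = j40:
Numerator: 100(j40) + 20000 = 20000 + j4000
Denominator: (j40) + 40 = 40 + j40
|N| = √(20000² + 4000²) ≈ 20396, ∠N ≈ 11.31°
|D| = √(40² + 40²) ≈ 56.569, ∠D ≈ 45.00°
|G| = 20396 / 56.569 ≈ 360.55
Gain = 20 log₁₀(360.55) ≈ 51.14 dB
∠G = 11.31° − 45.00° = -33.69°

Substitute s = j779:
Numerator: 100(j779) + 20000 = 20000 + j77900
Denominator: (j779) + 40 = 40 + j779
|N| = √(20000² + 77900²) ≈ 80426, ∠N ≈ 75.60°
|D| = √(40² + 779²) ≈ 780.03, ∠D ≈ 87.06°
|G| = 80426 / 780.03 ≈ 103.11
Gain = 20 log₁₀(103.11) ≈ 40.27 dB
∠G = 75.60° − 87.06° = -11.46°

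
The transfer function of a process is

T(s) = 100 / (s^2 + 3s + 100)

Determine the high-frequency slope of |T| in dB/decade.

Each pole contributes −20 dB/decade at high frequency; each zero contributes +20 dB/decade.
Net: 0 zero(s) − 2 pole(s) → -40 dB/decade.

-40 dB/decade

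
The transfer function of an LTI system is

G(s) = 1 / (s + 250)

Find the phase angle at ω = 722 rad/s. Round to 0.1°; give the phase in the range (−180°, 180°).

-70.9°

Substitute s = j722:
Numerator: 1 = 1 + j0
Denominator: (j722) + 250 = 250 + j722
|N| = √(1² + 0²) ≈ 1, ∠N ≈ 0.00°
|D| = √(250² + 722²) ≈ 764.06, ∠D ≈ 70.90°
∠G = 0.00° − 70.90° = -70.90°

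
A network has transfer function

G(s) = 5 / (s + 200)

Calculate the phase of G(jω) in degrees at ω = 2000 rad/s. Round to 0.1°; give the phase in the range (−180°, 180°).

-84.3°

Substitute s = j2000:
Numerator: 5 = 5 + j0
Denominator: (j2000) + 200 = 200 + j2000
|N| = √(5² + 0²) ≈ 5, ∠N ≈ 0.00°
|D| = √(200² + 2000²) ≈ 2010, ∠D ≈ 84.29°
∠G = 0.00° − 84.29° = -84.29°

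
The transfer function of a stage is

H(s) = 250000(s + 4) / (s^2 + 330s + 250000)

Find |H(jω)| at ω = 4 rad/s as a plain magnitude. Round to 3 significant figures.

At s = jω = j4:
zero (s+4): 4 + j4 → |·| = √(4²+4²) = √32 ≈ 5.6569, ∠ = arctan(4/4) ≈ 45.00°
quadratic: (j4)² + 330·j4 + 250000 = 249984 + j1320 → |·| ≈ 2.4999e+05, ∠ ≈ 0.30°
|H| = 250000 · 5.6569 / 2.4999e+05 ≈ 5.6571

5.66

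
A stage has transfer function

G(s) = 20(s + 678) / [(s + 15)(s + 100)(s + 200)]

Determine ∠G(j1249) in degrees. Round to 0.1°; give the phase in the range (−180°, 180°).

165.9°

At s = jω = j1249:
zero (s+678): 678 + j1249 → |·| = √(678²+1249²) = √2019685 ≈ 1421.2, ∠ = arctan(1249/678) ≈ 61.51°
pole (s+15): 15 + j1249 → |·| = √(15²+1249²) = √1560226 ≈ 1249.1, ∠ = arctan(1249/15) ≈ 89.31°
pole (s+100): 100 + j1249 → |·| = √(100²+1249²) = √1570001 ≈ 1253, ∠ = arctan(1249/100) ≈ 85.42°
pole (s+200): 200 + j1249 → |·| = √(200²+1249²) = √1600001 ≈ 1264.9, ∠ = arctan(1249/200) ≈ 80.90°
∠G = 61.51° − 255.63° = -194.12° ≡ 165.88° (principal value)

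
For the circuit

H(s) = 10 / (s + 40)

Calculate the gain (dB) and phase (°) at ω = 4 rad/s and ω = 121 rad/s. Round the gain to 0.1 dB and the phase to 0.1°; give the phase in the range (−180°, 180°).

At s = jω = j4:
pole (s+40): 40 + j4 → |·| = √(40²+4²) = √1616 ≈ 40.2, ∠ = arctan(4/40) ≈ 5.71°
|H| = 10 / 40.2 ≈ 0.24876
Gain = 20 log₁₀(0.24876) ≈ -12.08 dB
∠H = 0.00° − 5.71° = -5.71°

At s = jω = j121:
pole (s+40): 40 + j121 → |·| = √(40²+121²) = √16241 ≈ 127.44, ∠ = arctan(121/40) ≈ 71.71°
|H| = 10 / 127.44 ≈ 0.078468
Gain = 20 log₁₀(0.078468) ≈ -22.11 dB
∠H = 0.00° − 71.71° = -71.71°

ω = 4: -12.1 dB, -5.7°; ω = 121: -22.1 dB, -71.7°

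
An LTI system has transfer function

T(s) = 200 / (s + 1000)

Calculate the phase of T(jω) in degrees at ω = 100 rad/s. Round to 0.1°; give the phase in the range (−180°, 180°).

At s = jω = j100:
pole (s+1000): 1000 + j100 → |·| = √(1000²+100²) = √1010000 ≈ 1005, ∠ = arctan(100/1000) ≈ 5.71°
∠T = 0.00° − 5.71° = -5.71°

-5.7°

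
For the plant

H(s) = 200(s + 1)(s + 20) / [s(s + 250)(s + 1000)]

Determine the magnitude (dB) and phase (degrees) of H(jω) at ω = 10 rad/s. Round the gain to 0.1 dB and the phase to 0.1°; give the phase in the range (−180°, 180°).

-34.9 dB, 18.0°

At s = jω = j10:
zero (s+1): 1 + j10 → |·| = √(1²+10²) = √101 ≈ 10.05, ∠ = arctan(10/1) ≈ 84.29°
zero (s+20): 20 + j10 → |·| = √(20²+10²) = √500 ≈ 22.361, ∠ = arctan(10/20) ≈ 26.57°
pole (s+250): 250 + j10 → |·| = √(250²+10²) = √62600 ≈ 250.2, ∠ = arctan(10/250) ≈ 2.29°
pole (s+1000): 1000 + j10 → |·| = √(1000²+10²) = √1000100 ≈ 1000, ∠ = arctan(10/1000) ≈ 0.57°
pole at origin: |s| = 10, ∠ = 90.00° (in denominator)
|H| = 200 · 224.73 / 2.502e+06 ≈ 0.017964
Gain = 20 log₁₀(0.017964) ≈ -34.91 dB
∠H = 110.86° − 92.86° = 18.00°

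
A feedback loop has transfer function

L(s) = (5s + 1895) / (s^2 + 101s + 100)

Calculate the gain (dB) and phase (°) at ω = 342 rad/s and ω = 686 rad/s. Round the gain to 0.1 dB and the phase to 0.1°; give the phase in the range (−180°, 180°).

ω = 342: -33.6 dB, -121.5°; ω = 686: -41.7 dB, -110.5°

Substitute s = j342:
Numerator: 5(j342) + 1895 = 1895 + j1710
Denominator: (j342)^2 + 101(j342) + 100 = -116864 + j34542
|N| = √(1895² + 1710²) ≈ 2552.5, ∠N ≈ 42.06°
|D| = √(116864² + 34542²) ≈ 1.2186e+05, ∠D ≈ 163.53°
|L| = 2552.5 / 1.2186e+05 ≈ 0.020946
Gain = 20 log₁₀(0.020946) ≈ -33.58 dB
∠L = 42.06° − 163.53° = -121.47°

Substitute s = j686:
Numerator: 5(j686) + 1895 = 1895 + j3430
Denominator: (j686)^2 + 101(j686) + 100 = -470496 + j69286
|N| = √(1895² + 3430²) ≈ 3918.7, ∠N ≈ 61.08°
|D| = √(470496² + 69286²) ≈ 4.7557e+05, ∠D ≈ 171.62°
|L| = 3918.7 / 4.7557e+05 ≈ 0.00824
Gain = 20 log₁₀(0.00824) ≈ -41.68 dB
∠L = 61.08° − 171.62° = -110.54°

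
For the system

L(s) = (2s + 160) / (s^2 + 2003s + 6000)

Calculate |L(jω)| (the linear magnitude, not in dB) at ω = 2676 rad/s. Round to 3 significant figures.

0.000599

Substitute s = j2676:
Numerator: 2(j2676) + 160 = 160 + j5352
Denominator: (j2676)^2 + 2003(j2676) + 6000 = -7154976 + j5360028
|N| = √(160² + 5352²) ≈ 5354.4, ∠N ≈ 88.29°
|D| = √(7154976² + 5360028²) ≈ 8.94e+06, ∠D ≈ 143.16°
|L| = 5354.4 / 8.94e+06 ≈ 0.00059893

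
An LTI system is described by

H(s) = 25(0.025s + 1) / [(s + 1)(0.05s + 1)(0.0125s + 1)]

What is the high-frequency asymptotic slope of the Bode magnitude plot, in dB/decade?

-40 dB/decade

Each pole contributes −20 dB/decade at high frequency; each zero contributes +20 dB/decade.
Net: 1 zero(s) − 3 pole(s) → -40 dB/decade.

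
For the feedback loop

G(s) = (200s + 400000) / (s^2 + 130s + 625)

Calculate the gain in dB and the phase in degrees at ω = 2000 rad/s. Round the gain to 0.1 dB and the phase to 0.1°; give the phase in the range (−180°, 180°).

Substitute s = j2000:
Numerator: 200(j2000) + 400000 = 400000 + j400000
Denominator: (j2000)^2 + 130(j2000) + 625 = -3999375 + j260000
|N| = √(400000² + 400000²) ≈ 5.6569e+05, ∠N ≈ 45.00°
|D| = √(3999375² + 260000²) ≈ 4.0078e+06, ∠D ≈ 176.28°
|G| = 5.6569e+05 / 4.0078e+06 ≈ 0.14115
Gain = 20 log₁₀(0.14115) ≈ -17.01 dB
∠G = 45.00° − 176.28° = -131.28°

-17.0 dB, -131.3°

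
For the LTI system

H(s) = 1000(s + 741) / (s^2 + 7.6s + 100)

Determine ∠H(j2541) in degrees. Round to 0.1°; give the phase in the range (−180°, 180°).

At s = jω = j2541:
zero (s+741): 741 + j2541 → |·| = √(741²+2541²) = √7005762 ≈ 2646.8, ∠ = arctan(2541/741) ≈ 73.74°
quadratic: (j2541)² + 7.6·j2541 + 100 = -6456581 + j19311.6 → |·| ≈ 6.4566e+06, ∠ ≈ 179.83°
∠H = 73.74° − 179.83° = -106.09°

-106.1°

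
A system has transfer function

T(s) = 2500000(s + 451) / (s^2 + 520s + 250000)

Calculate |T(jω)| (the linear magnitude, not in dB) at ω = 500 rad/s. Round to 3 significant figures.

At s = jω = j500:
zero (s+451): 451 + j500 → |·| = √(451²+500²) = √453401 ≈ 673.35, ∠ = arctan(500/451) ≈ 47.95°
quadratic: (j500)² + 520·j500 + 250000 = 0 + j260000 → |·| ≈ 2.6e+05, ∠ ≈ 90.00°
|T| = 2500000 · 673.35 / 2.6e+05 ≈ 6474.5

6.47e+03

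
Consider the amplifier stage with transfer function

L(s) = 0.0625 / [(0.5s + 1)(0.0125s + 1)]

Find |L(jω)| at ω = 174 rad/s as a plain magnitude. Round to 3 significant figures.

0.000300

At ω = 174 rad/s:
pole (1 + j174·0.5) = 1 + j87 → |·| ≈ 87.006, ∠ ≈ 89.34°
pole (1 + j174·0.0125) = 1 + j2.175 → |·| ≈ 2.3939, ∠ ≈ 65.31°
|L| = 0.0625 · 1 / (87.006 · 2.3939) ≈ 0.00030007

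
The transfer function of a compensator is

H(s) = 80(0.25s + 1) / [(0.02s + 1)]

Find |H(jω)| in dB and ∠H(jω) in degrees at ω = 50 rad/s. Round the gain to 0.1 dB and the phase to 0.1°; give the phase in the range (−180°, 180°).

At ω = 50 rad/s:
zero (1 + j50·0.25) = 1 + j12.5 → |·| ≈ 12.54, ∠ ≈ 85.43°
pole (1 + j50·0.02) = 1 + j1 → |·| ≈ 1.4142, ∠ ≈ 45.00°
|H| = 80 · 12.54 / (1.4142) ≈ 709.38
Gain = 20 log₁₀(709.38) ≈ 57.02 dB
∠H = (85.43°) − (45.00°) = 40.43°

57.0 dB, 40.4°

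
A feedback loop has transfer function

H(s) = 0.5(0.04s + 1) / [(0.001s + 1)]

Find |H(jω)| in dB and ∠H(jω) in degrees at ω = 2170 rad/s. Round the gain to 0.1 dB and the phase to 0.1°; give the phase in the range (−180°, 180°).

At ω = 2170 rad/s:
zero (1 + j2170·0.04) = 1 + j86.8 → |·| ≈ 86.806, ∠ ≈ 89.34°
pole (1 + j2170·0.001) = 1 + j2.17 → |·| ≈ 2.3893, ∠ ≈ 65.26°
|H| = 0.5 · 86.806 / (2.3893) ≈ 18.166
Gain = 20 log₁₀(18.166) ≈ 25.19 dB
∠H = (89.34°) − (65.26°) = 24.08°

25.2 dB, 24.1°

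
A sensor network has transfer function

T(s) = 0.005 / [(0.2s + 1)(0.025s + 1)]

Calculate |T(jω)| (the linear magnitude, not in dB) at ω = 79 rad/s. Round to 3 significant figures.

At ω = 79 rad/s:
pole (1 + j79·0.2) = 1 + j15.8 → |·| ≈ 15.832, ∠ ≈ 86.38°
pole (1 + j79·0.025) = 1 + j1.975 → |·| ≈ 2.2137, ∠ ≈ 63.15°
|T| = 0.005 · 1 / (15.832 · 2.2137) ≈ 0.00014266

0.000143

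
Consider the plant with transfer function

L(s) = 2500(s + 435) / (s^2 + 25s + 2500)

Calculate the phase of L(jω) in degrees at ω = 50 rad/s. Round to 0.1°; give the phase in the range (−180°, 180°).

-83.4°

At s = jω = j50:
zero (s+435): 435 + j50 → |·| = √(435²+50²) = √191725 ≈ 437.86, ∠ = arctan(50/435) ≈ 6.56°
quadratic: (j50)² + 25·j50 + 2500 = 0 + j1250 → |·| ≈ 1250, ∠ ≈ 90.00°
∠L = 6.56° − 90.00° = -83.44°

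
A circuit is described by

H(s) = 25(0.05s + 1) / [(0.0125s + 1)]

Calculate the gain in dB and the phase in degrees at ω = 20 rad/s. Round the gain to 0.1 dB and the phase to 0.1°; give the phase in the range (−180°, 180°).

At ω = 20 rad/s:
zero (1 + j20·0.05) = 1 + j1 → |·| ≈ 1.4142, ∠ ≈ 45.00°
pole (1 + j20·0.0125) = 1 + j0.25 → |·| ≈ 1.0308, ∠ ≈ 14.04°
|H| = 25 · 1.4142 / (1.0308) ≈ 34.299
Gain = 20 log₁₀(34.299) ≈ 30.71 dB
∠H = (45.00°) − (14.04°) = 30.96°

30.7 dB, 31.0°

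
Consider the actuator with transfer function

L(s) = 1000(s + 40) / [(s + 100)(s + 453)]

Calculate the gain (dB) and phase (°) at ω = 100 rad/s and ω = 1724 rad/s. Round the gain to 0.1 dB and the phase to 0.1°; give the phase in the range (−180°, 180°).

At s = jω = j100:
zero (s+40): 40 + j100 → |·| = √(40²+100²) = √11600 ≈ 107.7, ∠ = arctan(100/40) ≈ 68.20°
pole (s+100): 100 + j100 → |·| = √(100²+100²) = √20000 ≈ 141.42, ∠ = arctan(100/100) ≈ 45.00°
pole (s+453): 453 + j100 → |·| = √(453²+100²) = √215209 ≈ 463.91, ∠ = arctan(100/453) ≈ 12.45°
|L| = 1000 · 107.7 / 65606 ≈ 1.6416
Gain = 20 log₁₀(1.6416) ≈ 4.31 dB
∠L = 68.20° − 57.45° = 10.75°

At s = jω = j1724:
zero (s+40): 40 + j1724 → |·| = √(40²+1724²) = √2973776 ≈ 1724.5, ∠ = arctan(1724/40) ≈ 88.67°
pole (s+100): 100 + j1724 → |·| = √(100²+1724²) = √2982176 ≈ 1726.9, ∠ = arctan(1724/100) ≈ 86.68°
pole (s+453): 453 + j1724 → |·| = √(453²+1724²) = √3177385 ≈ 1782.5, ∠ = arctan(1724/453) ≈ 75.28°
|L| = 1000 · 1724.5 / 3.0782e+06 ≈ 0.56023
Gain = 20 log₁₀(0.56023) ≈ -5.03 dB
∠L = 88.67° − 161.96° = -73.29°

ω = 100: 4.3 dB, 10.8°; ω = 1724: -5.0 dB, -73.3°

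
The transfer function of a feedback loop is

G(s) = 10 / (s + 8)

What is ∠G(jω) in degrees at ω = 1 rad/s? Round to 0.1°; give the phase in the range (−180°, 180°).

At s = jω = j1:
pole (s+8): 8 + j1 → |·| = √(8²+1²) = √65 ≈ 8.0623, ∠ = arctan(1/8) ≈ 7.13°
∠G = 0.00° − 7.13° = -7.13°

-7.1°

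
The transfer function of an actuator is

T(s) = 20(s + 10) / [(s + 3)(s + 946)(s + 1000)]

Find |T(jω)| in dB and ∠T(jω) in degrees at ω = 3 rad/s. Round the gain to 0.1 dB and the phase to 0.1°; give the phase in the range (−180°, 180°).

-85.7 dB, -28.7°

At s = jω = j3:
zero (s+10): 10 + j3 → |·| = √(10²+3²) = √109 ≈ 10.44, ∠ = arctan(3/10) ≈ 16.70°
pole (s+3): 3 + j3 → |·| = √(3²+3²) = √18 ≈ 4.2426, ∠ = arctan(3/3) ≈ 45.00°
pole (s+946): 946 + j3 → |·| = √(946²+3²) = √894925 ≈ 946, ∠ = arctan(3/946) ≈ 0.18°
pole (s+1000): 1000 + j3 → |·| = √(1000²+3²) = √1000009 ≈ 1000, ∠ = arctan(3/1000) ≈ 0.17°
|T| = 20 · 10.44 / 4.0135e+06 ≈ 5.2024e-05
Gain = 20 log₁₀(5.2024e-05) ≈ -85.68 dB
∠T = 16.70° − 45.35° = -28.65°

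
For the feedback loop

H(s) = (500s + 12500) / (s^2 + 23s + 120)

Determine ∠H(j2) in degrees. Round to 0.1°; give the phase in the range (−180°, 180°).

-17.1°

Substitute s = j2:
Numerator: 500(j2) + 12500 = 12500 + j1000
Denominator: (j2)^2 + 23(j2) + 120 = 116 + j46
|N| = √(12500² + 1000²) ≈ 12540, ∠N ≈ 4.57°
|D| = √(116² + 46²) ≈ 124.79, ∠D ≈ 21.63°
∠H = 4.57° − 21.63° = -17.06°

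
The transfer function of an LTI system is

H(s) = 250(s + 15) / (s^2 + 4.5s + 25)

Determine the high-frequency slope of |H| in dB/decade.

Each pole contributes −20 dB/decade at high frequency; each zero contributes +20 dB/decade.
Net: 1 zero(s) − 2 pole(s) → -20 dB/decade.

-20 dB/decade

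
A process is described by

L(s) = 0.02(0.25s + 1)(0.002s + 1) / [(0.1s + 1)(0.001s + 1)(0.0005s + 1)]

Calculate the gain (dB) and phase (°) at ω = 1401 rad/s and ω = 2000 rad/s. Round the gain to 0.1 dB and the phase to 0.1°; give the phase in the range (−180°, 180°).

ω = 1401: -23.0 dB, -18.9°; ω = 2000: -23.7 dB, -32.3°

At ω = 1401 rad/s:
zero (1 + j1401·0.25) = 1 + j350.25 → |·| ≈ 350.25, ∠ ≈ 89.84°
zero (1 + j1401·0.002) = 1 + j2.802 → |·| ≈ 2.9751, ∠ ≈ 70.36°
pole (1 + j1401·0.1) = 1 + j140.1 → |·| ≈ 140.1, ∠ ≈ 89.59°
pole (1 + j1401·0.001) = 1 + j1.401 → |·| ≈ 1.7213, ∠ ≈ 54.48°
pole (1 + j1401·0.0005) = 1 + j0.7005 → |·| ≈ 1.2209, ∠ ≈ 35.01°
|L| = 0.02 · 350.25 · 2.9751 / (140.1 · 1.7213 · 1.2209) ≈ 0.070784
Gain = 20 log₁₀(0.070784) ≈ -23.00 dB
∠L = (89.84° + 70.36°) − (89.59° + 54.48° + 35.01°) = -18.88°

At ω = 2000 rad/s:
zero (1 + j2000·0.25) = 1 + j500 → |·| ≈ 500, ∠ ≈ 89.89°
zero (1 + j2000·0.002) = 1 + j4 → |·| ≈ 4.1231, ∠ ≈ 75.96°
pole (1 + j2000·0.1) = 1 + j200 → |·| ≈ 200, ∠ ≈ 89.71°
pole (1 + j2000·0.001) = 1 + j2 → |·| ≈ 2.2361, ∠ ≈ 63.43°
pole (1 + j2000·0.0005) = 1 + j1 → |·| ≈ 1.4142, ∠ ≈ 45.00°
|L| = 0.02 · 500 · 4.1231 / (200 · 2.2361 · 1.4142) ≈ 0.065192
Gain = 20 log₁₀(0.065192) ≈ -23.72 dB
∠L = (89.89° + 75.96°) − (89.71° + 63.43° + 45.00°) = -32.29°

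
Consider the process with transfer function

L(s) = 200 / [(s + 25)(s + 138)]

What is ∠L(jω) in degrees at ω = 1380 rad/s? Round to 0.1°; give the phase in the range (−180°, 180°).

At s = jω = j1380:
pole (s+25): 25 + j1380 → |·| = √(25²+1380²) = √1905025 ≈ 1380.2, ∠ = arctan(1380/25) ≈ 88.96°
pole (s+138): 138 + j1380 → |·| = √(138²+1380²) = √1923444 ≈ 1386.9, ∠ = arctan(1380/138) ≈ 84.29°
∠L = 0.00° − 173.25° = -173.25°

-173.3°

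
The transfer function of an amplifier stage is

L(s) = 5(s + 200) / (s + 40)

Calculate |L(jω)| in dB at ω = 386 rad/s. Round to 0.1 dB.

At s = jω = j386:
zero (s+200): 200 + j386 → |·| = √(200²+386²) = √188996 ≈ 434.74, ∠ = arctan(386/200) ≈ 62.61°
pole (s+40): 40 + j386 → |·| = √(40²+386²) = √150596 ≈ 388.07, ∠ = arctan(386/40) ≈ 84.08°
|L| = 5 · 434.74 / 388.07 ≈ 5.6013
Gain = 20 log₁₀(5.6013) ≈ 14.97 dB

15.0 dB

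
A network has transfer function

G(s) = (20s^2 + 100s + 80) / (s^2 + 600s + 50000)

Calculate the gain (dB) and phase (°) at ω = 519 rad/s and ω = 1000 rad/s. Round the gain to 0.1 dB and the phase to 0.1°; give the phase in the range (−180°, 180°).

ω = 519: 23.0 dB, 54.3°; ω = 1000: 25.0 dB, 32.0°

Substitute s = j519:
Numerator: 20(j519)^2 + 100(j519) + 80 = -5387140 + j51900
Denominator: (j519)^2 + 600(j519) + 50000 = -219361 + j311400
|N| = √(5387140² + 51900²) ≈ 5.3874e+06, ∠N ≈ 179.45°
|D| = √(219361² + 311400²) ≈ 3.8091e+05, ∠D ≈ 125.16°
|G| = 5.3874e+06 / 3.8091e+05 ≈ 14.143
Gain = 20 log₁₀(14.143) ≈ 23.01 dB
∠G = 179.45° − 125.16° = 54.29°

Substitute s = j1000:
Numerator: 20(j1000)^2 + 100(j1000) + 80 = -19999920 + j100000
Denominator: (j1000)^2 + 600(j1000) + 50000 = -950000 + j600000
|N| = √(19999920² + 100000²) ≈ 2e+07, ∠N ≈ 179.71°
|D| = √(950000² + 600000²) ≈ 1.1236e+06, ∠D ≈ 147.72°
|G| = 2e+07 / 1.1236e+06 ≈ 17.8
Gain = 20 log₁₀(17.8) ≈ 25.01 dB
∠G = 179.71° − 147.72° = 31.99°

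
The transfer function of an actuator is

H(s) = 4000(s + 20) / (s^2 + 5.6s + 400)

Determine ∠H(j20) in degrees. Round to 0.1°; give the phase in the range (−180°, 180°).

-45.0°

At s = jω = j20:
zero (s+20): 20 + j20 → |·| = √(20²+20²) = √800 ≈ 28.284, ∠ = arctan(20/20) ≈ 45.00°
quadratic: (j20)² + 5.6·j20 + 400 = 0 + j112 → |·| ≈ 112, ∠ ≈ 90.00°
∠H = 45.00° − 90.00° = -45.00°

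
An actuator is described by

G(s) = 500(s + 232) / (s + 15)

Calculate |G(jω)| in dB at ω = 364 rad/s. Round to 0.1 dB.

55.5 dB

At s = jω = j364:
zero (s+232): 232 + j364 → |·| = √(232²+364²) = √186320 ≈ 431.65, ∠ = arctan(364/232) ≈ 57.49°
pole (s+15): 15 + j364 → |·| = √(15²+364²) = √132721 ≈ 364.31, ∠ = arctan(364/15) ≈ 87.64°
|G| = 500 · 431.65 / 364.31 ≈ 592.42
Gain = 20 log₁₀(592.42) ≈ 55.45 dB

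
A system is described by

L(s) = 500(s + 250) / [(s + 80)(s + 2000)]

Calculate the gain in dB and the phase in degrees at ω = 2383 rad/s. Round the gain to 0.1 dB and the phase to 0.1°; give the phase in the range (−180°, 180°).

At s = jω = j2383:
zero (s+250): 250 + j2383 → |·| = √(250²+2383²) = √5741189 ≈ 2396.1, ∠ = arctan(2383/250) ≈ 84.01°
pole (s+80): 80 + j2383 → |·| = √(80²+2383²) = √5685089 ≈ 2384.3, ∠ = arctan(2383/80) ≈ 88.08°
pole (s+2000): 2000 + j2383 → |·| = √(2000²+2383²) = √9678689 ≈ 3111.1, ∠ = arctan(2383/2000) ≈ 49.99°
|L| = 500 · 2396.1 / 7.4178e+06 ≈ 0.16151
Gain = 20 log₁₀(0.16151) ≈ -15.84 dB
∠L = 84.01° − 138.07° = -54.06°

-15.8 dB, -54.1°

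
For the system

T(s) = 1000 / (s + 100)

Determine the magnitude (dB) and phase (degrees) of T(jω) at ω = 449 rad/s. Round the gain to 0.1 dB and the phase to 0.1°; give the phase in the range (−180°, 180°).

6.7 dB, -77.4°

At s = jω = j449:
pole (s+100): 100 + j449 → |·| = √(100²+449²) = √211601 ≈ 460, ∠ = arctan(449/100) ≈ 77.44°
|T| = 1000 / 460 ≈ 2.1739
Gain = 20 log₁₀(2.1739) ≈ 6.74 dB
∠T = 0.00° − 77.44° = -77.44°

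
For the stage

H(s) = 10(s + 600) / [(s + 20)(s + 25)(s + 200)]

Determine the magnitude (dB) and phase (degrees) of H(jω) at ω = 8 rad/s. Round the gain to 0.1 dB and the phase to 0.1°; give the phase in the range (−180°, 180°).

-25.5 dB, -41.1°

At s = jω = j8:
zero (s+600): 600 + j8 → |·| = √(600²+8²) = √360064 ≈ 600.05, ∠ = arctan(8/600) ≈ 0.76°
pole (s+20): 20 + j8 → |·| = √(20²+8²) = √464 ≈ 21.541, ∠ = arctan(8/20) ≈ 21.80°
pole (s+25): 25 + j8 → |·| = √(25²+8²) = √689 ≈ 26.249, ∠ = arctan(8/25) ≈ 17.74°
pole (s+200): 200 + j8 → |·| = √(200²+8²) = √40064 ≈ 200.16, ∠ = arctan(8/200) ≈ 2.29°
|H| = 10 · 600.05 / 1.1318e+05 ≈ 0.053017
Gain = 20 log₁₀(0.053017) ≈ -25.51 dB
∠H = 0.76° − 41.83° = -41.07°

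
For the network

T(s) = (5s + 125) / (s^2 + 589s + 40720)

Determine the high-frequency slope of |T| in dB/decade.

Each pole contributes −20 dB/decade at high frequency; each zero contributes +20 dB/decade.
Net: 1 zero(s) − 2 pole(s) → -20 dB/decade.

-20 dB/decade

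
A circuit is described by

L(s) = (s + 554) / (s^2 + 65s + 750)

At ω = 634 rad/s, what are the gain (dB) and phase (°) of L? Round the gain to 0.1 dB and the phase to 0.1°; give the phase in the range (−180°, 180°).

Substitute s = j634:
Numerator: (j634) + 554 = 554 + j634
Denominator: (j634)^2 + 65(j634) + 750 = -401206 + j41210
|N| = √(554² + 634²) ≈ 841.95, ∠N ≈ 48.85°
|D| = √(401206² + 41210²) ≈ 4.0332e+05, ∠D ≈ 174.14°
|L| = 841.95 / 4.0332e+05 ≈ 0.0020875
Gain = 20 log₁₀(0.0020875) ≈ -53.61 dB
∠L = 48.85° − 174.14° = -125.29°

-53.6 dB, -125.3°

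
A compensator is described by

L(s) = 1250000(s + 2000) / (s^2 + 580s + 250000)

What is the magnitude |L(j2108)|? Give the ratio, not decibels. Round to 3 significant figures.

At s = jω = j2108:
zero (s+2000): 2000 + j2108 → |·| = √(2000²+2108²) = √8443664 ≈ 2905.8, ∠ = arctan(2108/2000) ≈ 46.51°
quadratic: (j2108)² + 580·j2108 + 250000 = -4193664 + j1222640 → |·| ≈ 4.3683e+06, ∠ ≈ 163.75°
|L| = 1250000 · 2905.8 / 4.3683e+06 ≈ 831.5

832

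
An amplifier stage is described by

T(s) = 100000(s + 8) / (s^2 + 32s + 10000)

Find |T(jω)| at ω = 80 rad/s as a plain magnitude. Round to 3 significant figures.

1.82e+03

At s = jω = j80:
zero (s+8): 8 + j80 → |·| = √(8²+80²) = √6464 ≈ 80.399, ∠ = arctan(80/8) ≈ 84.29°
quadratic: (j80)² + 32·j80 + 10000 = 3600 + j2560 → |·| ≈ 4417.4, ∠ ≈ 35.42°
|T| = 100000 · 80.399 / 4417.4 ≈ 1820.1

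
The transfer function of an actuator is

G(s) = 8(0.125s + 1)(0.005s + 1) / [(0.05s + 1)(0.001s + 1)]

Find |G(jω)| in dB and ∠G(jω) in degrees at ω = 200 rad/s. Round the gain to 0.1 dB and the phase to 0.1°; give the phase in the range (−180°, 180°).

28.8 dB, 37.1°

At ω = 200 rad/s:
zero (1 + j200·0.125) = 1 + j25 → |·| ≈ 25.02, ∠ ≈ 87.71°
zero (1 + j200·0.005) = 1 + j1 → |·| ≈ 1.4142, ∠ ≈ 45.00°
pole (1 + j200·0.05) = 1 + j10 → |·| ≈ 10.05, ∠ ≈ 84.29°
pole (1 + j200·0.001) = 1 + j0.2 → |·| ≈ 1.0198, ∠ ≈ 11.31°
|G| = 8 · 25.02 · 1.4142 / (10.05 · 1.0198) ≈ 27.619
Gain = 20 log₁₀(27.619) ≈ 28.82 dB
∠G = (87.71° + 45.00°) − (84.29° + 11.31°) = 37.11°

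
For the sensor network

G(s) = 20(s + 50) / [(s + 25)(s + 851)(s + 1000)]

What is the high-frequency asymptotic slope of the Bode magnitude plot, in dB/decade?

Each pole contributes −20 dB/decade at high frequency; each zero contributes +20 dB/decade.
Net: 1 zero(s) − 3 pole(s) → -40 dB/decade.

-40 dB/decade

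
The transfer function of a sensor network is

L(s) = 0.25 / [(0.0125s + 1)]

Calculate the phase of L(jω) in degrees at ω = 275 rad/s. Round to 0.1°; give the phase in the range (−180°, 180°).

-73.8°

At ω = 275 rad/s:
pole (1 + j275·0.0125) = 1 + j3.4375 → |·| ≈ 3.58, ∠ ≈ 73.78°
∠L = (0°) − (73.78°) = -73.78°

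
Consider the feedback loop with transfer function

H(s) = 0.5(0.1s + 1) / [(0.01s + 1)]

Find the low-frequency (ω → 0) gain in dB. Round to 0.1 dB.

-6.0 dB

H(0) = 0.5 · 1 / 1 = 0.5
20 log₁₀(0.5) ≈ -6.02 dB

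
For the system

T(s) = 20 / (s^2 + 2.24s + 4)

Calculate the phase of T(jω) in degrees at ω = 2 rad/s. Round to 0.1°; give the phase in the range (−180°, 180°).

At s = jω = j2:
quadratic: (j2)² + 2.24·j2 + 4 = 0 + j4.48 → |·| ≈ 4.48, ∠ ≈ 90.00°
∠T = 0.00° − 90.00° = -90.00°

-90.0°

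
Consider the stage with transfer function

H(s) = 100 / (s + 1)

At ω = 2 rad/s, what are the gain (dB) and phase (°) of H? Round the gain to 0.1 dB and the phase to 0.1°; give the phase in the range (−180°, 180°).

Substitute s = j2:
Numerator: 100 = 100 + j0
Denominator: (j2) + 1 = 1 + j2
|N| = √(100² + 0²) ≈ 100, ∠N ≈ 0.00°
|D| = √(1² + 2²) ≈ 2.2361, ∠D ≈ 63.43°
|H| = 100 / 2.2361 ≈ 44.721
Gain = 20 log₁₀(44.721) ≈ 33.01 dB
∠H = 0.00° − 63.43° = -63.43°

33.0 dB, -63.4°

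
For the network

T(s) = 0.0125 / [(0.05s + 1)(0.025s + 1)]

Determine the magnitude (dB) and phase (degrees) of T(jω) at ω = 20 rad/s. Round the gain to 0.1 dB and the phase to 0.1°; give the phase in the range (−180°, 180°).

-42.0 dB, -71.6°

At ω = 20 rad/s:
pole (1 + j20·0.05) = 1 + j1 → |·| ≈ 1.4142, ∠ ≈ 45.00°
pole (1 + j20·0.025) = 1 + j0.5 → |·| ≈ 1.118, ∠ ≈ 26.57°
|T| = 0.0125 · 1 / (1.4142 · 1.118) ≈ 0.007906
Gain = 20 log₁₀(0.007906) ≈ -42.04 dB
∠T = (0°) − (45.00° + 26.57°) = -71.57°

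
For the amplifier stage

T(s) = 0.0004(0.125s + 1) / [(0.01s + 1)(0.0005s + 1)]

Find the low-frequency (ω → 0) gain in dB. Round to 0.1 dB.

T(0) = 0.0004 · 1 / 1 = 0.0004
20 log₁₀(0.0004) ≈ -67.96 dB

-68.0 dB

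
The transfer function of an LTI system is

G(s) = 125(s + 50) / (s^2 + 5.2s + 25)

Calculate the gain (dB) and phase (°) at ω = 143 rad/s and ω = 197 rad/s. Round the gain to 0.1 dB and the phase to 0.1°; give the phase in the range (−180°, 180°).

ω = 143: -0.7 dB, -107.2°; ω = 197: -3.7 dB, -102.7°

At s = jω = j143:
zero (s+50): 50 + j143 → |·| = √(50²+143²) = √22949 ≈ 151.49, ∠ = arctan(143/50) ≈ 70.73°
quadratic: (j143)² + 5.2·j143 + 25 = -20424 + j743.6 → |·| ≈ 20438, ∠ ≈ 177.91°
|G| = 125 · 151.49 / 20438 ≈ 0.92652
Gain = 20 log₁₀(0.92652) ≈ -0.66 dB
∠G = 70.73° − 177.91° = -107.18°

At s = jω = j197:
zero (s+50): 50 + j197 → |·| = √(50²+197²) = √41309 ≈ 203.25, ∠ = arctan(197/50) ≈ 75.76°
quadratic: (j197)² + 5.2·j197 + 25 = -38784 + j1024.4 → |·| ≈ 38798, ∠ ≈ 178.49°
|G| = 125 · 203.25 / 38798 ≈ 0.65483
Gain = 20 log₁₀(0.65483) ≈ -3.68 dB
∠G = 75.76° − 178.49° = -102.73°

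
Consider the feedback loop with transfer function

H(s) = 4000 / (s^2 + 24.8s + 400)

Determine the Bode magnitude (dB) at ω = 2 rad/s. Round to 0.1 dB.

20.0 dB

At s = jω = j2:
quadratic: (j2)² + 24.8·j2 + 400 = 396 + j49.6 → |·| ≈ 399.09, ∠ ≈ 7.14°
|H| = 4000 / 399.09 ≈ 10.023
Gain = 20 log₁₀(10.023) ≈ 20.02 dB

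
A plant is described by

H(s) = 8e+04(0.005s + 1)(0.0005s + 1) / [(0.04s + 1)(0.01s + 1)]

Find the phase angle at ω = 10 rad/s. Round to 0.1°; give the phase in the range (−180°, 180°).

At ω = 10 rad/s:
zero (1 + j10·0.005) = 1 + j0.05 → |·| ≈ 1.0012, ∠ ≈ 2.86°
zero (1 + j10·0.0005) = 1 + j0.005 → |·| ≈ 1, ∠ ≈ 0.29°
pole (1 + j10·0.04) = 1 + j0.4 → |·| ≈ 1.077, ∠ ≈ 21.80°
pole (1 + j10·0.01) = 1 + j0.1 → |·| ≈ 1.005, ∠ ≈ 5.71°
∠H = (2.86° + 0.29°) − (21.80° + 5.71°) = -24.36°

-24.4°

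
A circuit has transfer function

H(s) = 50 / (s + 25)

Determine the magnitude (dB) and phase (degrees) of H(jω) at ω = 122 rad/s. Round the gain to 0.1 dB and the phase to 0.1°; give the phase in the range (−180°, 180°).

At s = jω = j122:
pole (s+25): 25 + j122 → |·| = √(25²+122²) = √15509 ≈ 124.54, ∠ = arctan(122/25) ≈ 78.42°
|H| = 50 / 124.54 ≈ 0.40148
Gain = 20 log₁₀(0.40148) ≈ -7.93 dB
∠H = 0.00° − 78.42° = -78.42°

-7.9 dB, -78.4°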